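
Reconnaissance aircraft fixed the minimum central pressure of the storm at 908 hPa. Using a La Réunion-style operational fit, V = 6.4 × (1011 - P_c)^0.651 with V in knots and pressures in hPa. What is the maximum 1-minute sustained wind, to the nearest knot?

131 kt

ΔP = 1011 − 908 = 103 hPa.
103^0.651 ≈ 20.434.
V ≈ 6.4 × 20.434 ≈ 130.8 kt.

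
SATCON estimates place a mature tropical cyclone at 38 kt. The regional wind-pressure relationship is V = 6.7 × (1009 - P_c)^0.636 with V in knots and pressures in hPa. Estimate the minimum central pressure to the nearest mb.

994 mb

ΔP = (V / 6.7)^(1/0.636) = (38/6.7)^1.572.
38/6.7 = 5.672; 5.672^1.572 ≈ 15.31 mb.
P_c = 1009 − 15.31 = 993.69 ≈ 994 mb.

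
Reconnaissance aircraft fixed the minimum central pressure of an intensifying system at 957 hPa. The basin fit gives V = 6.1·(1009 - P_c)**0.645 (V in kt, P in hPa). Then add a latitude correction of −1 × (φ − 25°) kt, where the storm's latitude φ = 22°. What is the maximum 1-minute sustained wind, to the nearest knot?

ΔP = 1009 − 957 = 52 hPa.
52^0.645 ≈ 12.789.
V ≈ 6.1 × 12.789 ≈ 78.0 kt.
Latitude correction: −1 × (22 − 25) = 3 kt.
Corrected V ≈ 81 kt → 81 kt.

81 kt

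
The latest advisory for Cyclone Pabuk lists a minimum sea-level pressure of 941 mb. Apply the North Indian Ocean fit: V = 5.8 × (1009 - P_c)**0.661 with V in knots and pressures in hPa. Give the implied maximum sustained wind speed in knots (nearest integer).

ΔP = 1009 − 941 = 68 mb.
68^0.661 ≈ 16.266.
V ≈ 5.8 × 16.266 ≈ 94.3 kt.

94 kt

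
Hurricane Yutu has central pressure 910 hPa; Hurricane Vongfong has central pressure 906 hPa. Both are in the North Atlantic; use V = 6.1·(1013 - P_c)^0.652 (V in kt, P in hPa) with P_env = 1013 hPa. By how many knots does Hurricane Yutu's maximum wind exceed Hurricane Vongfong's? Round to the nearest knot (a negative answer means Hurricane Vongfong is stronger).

Hurricane Yutu: ΔP = 103; V ≈ 6.1 × 103^0.652 ≈ 125.23 kt.
Hurricane Vongfong: ΔP = 107; V ≈ 6.1 × 107^0.652 ≈ 128.38 kt.
Difference ≈ 125.23 − 128.38 = -3.15 → -3 kt.

-3 kt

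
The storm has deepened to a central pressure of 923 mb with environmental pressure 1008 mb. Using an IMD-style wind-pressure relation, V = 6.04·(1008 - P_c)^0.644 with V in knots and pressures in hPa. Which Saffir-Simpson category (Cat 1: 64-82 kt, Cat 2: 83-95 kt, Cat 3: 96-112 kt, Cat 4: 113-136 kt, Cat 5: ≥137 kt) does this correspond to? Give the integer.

3

ΔP = 1008 − 923 = 85 mb.
V ≈ 6.04 × 85^0.644 = 6.04 × 17.48 ≈ 106 kt.
106 kt falls in the Category 3 band.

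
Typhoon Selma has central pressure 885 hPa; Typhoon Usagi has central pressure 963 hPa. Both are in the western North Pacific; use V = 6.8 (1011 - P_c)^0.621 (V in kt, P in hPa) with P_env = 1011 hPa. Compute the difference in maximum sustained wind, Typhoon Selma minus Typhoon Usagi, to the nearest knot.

62 kt

Typhoon Selma: ΔP = 126; V ≈ 6.8 × 126^0.621 ≈ 137.04 kt.
Typhoon Usagi: ΔP = 48; V ≈ 6.8 × 48^0.621 ≈ 75.26 kt.
Difference ≈ 137.04 − 75.26 = 61.78 → 62 kt.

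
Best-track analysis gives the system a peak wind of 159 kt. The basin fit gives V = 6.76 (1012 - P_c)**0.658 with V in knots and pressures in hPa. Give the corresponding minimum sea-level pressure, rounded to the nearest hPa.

891 hPa

ΔP = (V / 6.76)^(1/0.658) = (159/6.76)^1.520.
159/6.76 = 23.521; 23.521^1.520 ≈ 121.41 hPa.
P_c = 1012 − 121.41 = 890.59 ≈ 891 hPa.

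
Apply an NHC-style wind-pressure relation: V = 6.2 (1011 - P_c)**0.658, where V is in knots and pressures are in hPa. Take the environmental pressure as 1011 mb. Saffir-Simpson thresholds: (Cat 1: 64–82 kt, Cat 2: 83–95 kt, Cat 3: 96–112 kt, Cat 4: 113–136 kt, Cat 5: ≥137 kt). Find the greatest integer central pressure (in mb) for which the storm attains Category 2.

Category 2 begins at V = 83 kt.
Required ΔP = (83/6.2)^(1/0.658) = 13.387^1.520 ≈ 51.56 mb.
P_c ≤ 1011 − 51.56 = 959.44, so the highest integer P_c is 959 mb.

959 mb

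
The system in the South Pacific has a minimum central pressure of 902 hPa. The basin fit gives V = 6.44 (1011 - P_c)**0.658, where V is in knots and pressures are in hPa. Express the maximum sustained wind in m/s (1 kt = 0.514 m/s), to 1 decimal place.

ΔP = 1011 − 902 = 109 hPa.
V ≈ 6.44 × 109^0.658 = 6.44 × 21.909 ≈ 141.095 kt.
141.095 × 0.514 ≈ 72.52 m/s → 72.5 m/s.

72.5 m/s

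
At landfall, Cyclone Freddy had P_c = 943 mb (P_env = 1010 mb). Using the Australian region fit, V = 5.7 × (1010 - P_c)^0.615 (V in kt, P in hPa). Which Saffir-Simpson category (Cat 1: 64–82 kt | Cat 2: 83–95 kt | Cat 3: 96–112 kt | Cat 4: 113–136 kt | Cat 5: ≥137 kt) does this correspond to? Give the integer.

1

ΔP = 1010 − 943 = 67 mb.
V ≈ 5.7 × 67^0.615 = 5.7 × 13.28 ≈ 76 kt.
76 kt falls in the Category 1 band.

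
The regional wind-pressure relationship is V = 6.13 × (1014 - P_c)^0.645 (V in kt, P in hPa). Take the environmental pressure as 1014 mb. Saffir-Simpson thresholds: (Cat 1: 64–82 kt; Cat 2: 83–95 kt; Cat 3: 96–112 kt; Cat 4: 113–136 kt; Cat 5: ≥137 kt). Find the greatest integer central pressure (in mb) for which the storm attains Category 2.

Category 2 begins at V = 83 kt.
Required ΔP = (83/6.13)^(1/0.645) = 13.540^1.550 ≈ 56.81 mb.
P_c ≤ 1014 − 56.81 = 957.19, so the highest integer P_c is 957 mb.

957 mb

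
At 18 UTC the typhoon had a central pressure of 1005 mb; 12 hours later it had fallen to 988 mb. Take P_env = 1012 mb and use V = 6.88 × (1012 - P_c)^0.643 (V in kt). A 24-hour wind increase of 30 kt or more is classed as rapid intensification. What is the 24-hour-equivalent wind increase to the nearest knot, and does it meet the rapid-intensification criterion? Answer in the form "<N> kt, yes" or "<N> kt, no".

V₁: ΔP = 7, V ≈ 6.88 × 7^0.643 ≈ 24.04 kt.
V₂: ΔP = 24, V ≈ 6.88 × 24^0.643 ≈ 53.10 kt.
ΔV over 12 h = 29.06 kt → 24 h equivalent = 29.06 × 24/12 ≈ 58.12 kt.
58 kt ≥ 30 kt ⇒ rapid intensification.

58 kt, yes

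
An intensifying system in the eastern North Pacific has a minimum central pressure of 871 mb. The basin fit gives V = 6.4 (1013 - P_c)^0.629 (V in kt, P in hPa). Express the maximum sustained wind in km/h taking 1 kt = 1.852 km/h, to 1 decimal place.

ΔP = 1013 − 871 = 142 mb.
V ≈ 6.4 × 142^0.629 = 6.4 × 22.583 ≈ 144.534 kt.
144.534 × 1.852 ≈ 267.68 km/h → 267.7 km/h.

267.7 km/h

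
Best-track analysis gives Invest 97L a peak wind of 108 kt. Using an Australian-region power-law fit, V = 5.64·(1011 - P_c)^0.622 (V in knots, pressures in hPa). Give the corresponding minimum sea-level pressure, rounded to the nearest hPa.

896 hPa

ΔP = (V / 5.64)^(1/0.622) = (108/5.64)^1.608.
108/5.64 = 19.149; 19.149^1.608 ≈ 115.17 hPa.
P_c = 1011 − 115.17 = 895.83 ≈ 896 hPa.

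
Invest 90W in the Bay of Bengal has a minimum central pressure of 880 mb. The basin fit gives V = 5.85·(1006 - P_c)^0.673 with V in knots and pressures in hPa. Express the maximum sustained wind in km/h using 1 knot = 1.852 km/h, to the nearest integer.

281 km/h

ΔP = 1006 − 880 = 126 mb.
V ≈ 5.85 × 126^0.673 = 5.85 × 25.915 ≈ 151.602 kt.
151.602 × 1.852 ≈ 280.77 km/h → 281 km/h.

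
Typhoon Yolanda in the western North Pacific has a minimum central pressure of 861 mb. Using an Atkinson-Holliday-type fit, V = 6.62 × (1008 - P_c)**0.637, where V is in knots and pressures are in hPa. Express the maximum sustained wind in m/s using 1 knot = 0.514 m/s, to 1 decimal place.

81.7 m/s

ΔP = 1008 − 861 = 147 mb.
V ≈ 6.62 × 147^0.637 = 6.62 × 24.020 ≈ 159.015 kt.
159.015 × 0.514 ≈ 81.73 m/s → 81.7 m/s.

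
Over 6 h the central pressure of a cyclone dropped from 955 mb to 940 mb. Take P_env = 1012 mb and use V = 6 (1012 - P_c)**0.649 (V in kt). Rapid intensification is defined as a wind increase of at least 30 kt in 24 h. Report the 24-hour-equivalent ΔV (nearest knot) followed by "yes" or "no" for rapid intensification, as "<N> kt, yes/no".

54 kt, yes

V₁: ΔP = 57, V ≈ 6 × 57^0.649 ≈ 82.74 kt.
V₂: ΔP = 72, V ≈ 6 × 72^0.649 ≈ 96.29 kt.
ΔV over 6 h = 13.55 kt → 24 h equivalent = 13.55 × 24/6 ≈ 54.20 kt.
54 kt ≥ 30 kt ⇒ rapid intensification.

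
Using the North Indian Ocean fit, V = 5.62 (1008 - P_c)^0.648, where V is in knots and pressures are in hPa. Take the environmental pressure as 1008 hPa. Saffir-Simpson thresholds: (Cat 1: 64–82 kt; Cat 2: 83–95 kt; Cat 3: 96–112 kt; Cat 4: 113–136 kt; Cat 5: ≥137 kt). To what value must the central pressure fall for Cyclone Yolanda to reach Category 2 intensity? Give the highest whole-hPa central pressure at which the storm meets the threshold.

944 hPa

Category 2 begins at V = 83 kt.
Required ΔP = (83/5.62)^(1/0.648) = 14.769^1.543 ≈ 63.76 hPa.
P_c ≤ 1008 − 63.76 = 944.24, so the highest integer P_c is 944 hPa.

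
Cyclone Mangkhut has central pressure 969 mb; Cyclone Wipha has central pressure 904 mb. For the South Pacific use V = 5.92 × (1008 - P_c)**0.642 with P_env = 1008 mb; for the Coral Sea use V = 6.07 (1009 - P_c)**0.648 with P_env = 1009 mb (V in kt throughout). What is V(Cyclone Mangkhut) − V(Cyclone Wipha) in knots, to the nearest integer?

-62 kt

Cyclone Mangkhut: ΔP = 39; V ≈ 5.92 × 39^0.642 ≈ 62.20 kt.
Cyclone Wipha: ΔP = 105; V ≈ 6.07 × 105^0.648 ≈ 123.86 kt.
Difference ≈ 62.20 − 123.86 = -61.66 → -62 kt.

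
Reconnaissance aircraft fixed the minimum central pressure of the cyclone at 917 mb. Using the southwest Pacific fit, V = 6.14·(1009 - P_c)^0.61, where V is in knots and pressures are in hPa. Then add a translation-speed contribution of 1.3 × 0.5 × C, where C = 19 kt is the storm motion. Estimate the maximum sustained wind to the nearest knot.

ΔP = 1009 − 917 = 92 mb.
92^0.61 ≈ 15.773.
V ≈ 6.14 × 15.773 ≈ 96.8 kt.
Translation term: 1.3 × 0.5 × 19 = 12.35 kt.
Corrected V ≈ 109.15 kt → 109 kt.

109 kt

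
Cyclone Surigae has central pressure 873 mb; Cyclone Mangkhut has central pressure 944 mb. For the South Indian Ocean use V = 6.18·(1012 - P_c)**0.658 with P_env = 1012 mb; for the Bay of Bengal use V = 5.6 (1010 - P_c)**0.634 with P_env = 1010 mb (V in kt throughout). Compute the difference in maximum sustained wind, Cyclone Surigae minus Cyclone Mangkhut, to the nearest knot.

Cyclone Surigae: ΔP = 139; V ≈ 6.18 × 139^0.658 ≈ 158.89 kt.
Cyclone Mangkhut: ΔP = 66; V ≈ 5.6 × 66^0.634 ≈ 79.76 kt.
Difference ≈ 158.89 − 79.76 = 79.13 → 79 kt.

79 kt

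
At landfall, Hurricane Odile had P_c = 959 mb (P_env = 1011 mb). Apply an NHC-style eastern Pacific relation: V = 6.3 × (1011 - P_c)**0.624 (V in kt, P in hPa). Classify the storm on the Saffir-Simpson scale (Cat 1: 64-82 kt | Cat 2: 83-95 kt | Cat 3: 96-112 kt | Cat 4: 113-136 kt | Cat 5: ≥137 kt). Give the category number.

1

ΔP = 1011 − 959 = 52 mb.
V ≈ 6.3 × 52^0.624 = 6.3 × 11.77 ≈ 74 kt.
74 kt falls in the Category 1 band.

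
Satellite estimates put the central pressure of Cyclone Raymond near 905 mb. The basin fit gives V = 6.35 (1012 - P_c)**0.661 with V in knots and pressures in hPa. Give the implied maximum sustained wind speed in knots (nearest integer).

139 kt

ΔP = 1012 − 905 = 107 mb.
107^0.661 ≈ 21.949.
V ≈ 6.35 × 21.949 ≈ 139.4 kt.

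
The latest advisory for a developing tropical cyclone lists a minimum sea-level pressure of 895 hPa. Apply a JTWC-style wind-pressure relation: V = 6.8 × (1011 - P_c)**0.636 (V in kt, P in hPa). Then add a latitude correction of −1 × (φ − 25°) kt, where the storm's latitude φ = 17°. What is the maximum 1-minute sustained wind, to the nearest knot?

ΔP = 1011 − 895 = 116 hPa.
116^0.636 ≈ 20.559.
V ≈ 6.8 × 20.559 ≈ 139.8 kt.
Latitude correction: −1 × (17 − 25) = 8 kt.
Corrected V ≈ 147.8 kt → 148 kt.

148 kt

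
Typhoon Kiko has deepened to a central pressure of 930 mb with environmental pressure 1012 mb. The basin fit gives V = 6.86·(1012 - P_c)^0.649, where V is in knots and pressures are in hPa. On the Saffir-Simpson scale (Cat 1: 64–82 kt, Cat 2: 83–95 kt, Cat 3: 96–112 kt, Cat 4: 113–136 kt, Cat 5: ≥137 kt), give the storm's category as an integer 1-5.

ΔP = 1012 − 930 = 82 mb.
V ≈ 6.86 × 82^0.649 = 6.86 × 17.46 ≈ 120 kt.
120 kt falls in the Category 4 band.

4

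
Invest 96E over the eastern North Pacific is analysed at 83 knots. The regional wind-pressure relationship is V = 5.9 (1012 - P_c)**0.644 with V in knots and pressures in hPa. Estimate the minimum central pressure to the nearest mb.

ΔP = (V / 5.9)^(1/0.644) = (83/5.9)^1.553.
83/5.9 = 14.068; 14.068^1.553 ≈ 60.67 mb.
P_c = 1012 − 60.67 = 951.33 ≈ 951 mb.

951 mb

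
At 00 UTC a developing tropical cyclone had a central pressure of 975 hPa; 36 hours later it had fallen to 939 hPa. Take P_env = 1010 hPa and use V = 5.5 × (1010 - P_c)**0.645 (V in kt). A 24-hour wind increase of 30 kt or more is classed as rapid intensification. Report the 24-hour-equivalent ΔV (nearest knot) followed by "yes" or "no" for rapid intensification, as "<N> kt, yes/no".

V₁: ΔP = 35, V ≈ 5.5 × 35^0.645 ≈ 54.49 kt.
V₂: ΔP = 71, V ≈ 5.5 × 71^0.645 ≈ 85.99 kt.
ΔV over 36 h = 31.50 kt → 24 h equivalent = 31.50 × 24/36 ≈ 21.00 kt.
21 kt < 30 kt ⇒ not rapid intensification.

21 kt, no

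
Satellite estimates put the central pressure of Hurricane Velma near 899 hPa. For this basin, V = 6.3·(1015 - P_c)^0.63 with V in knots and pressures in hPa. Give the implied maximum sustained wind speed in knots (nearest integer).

ΔP = 1015 − 899 = 116 hPa.
116^0.63 ≈ 19.981.
V ≈ 6.3 × 19.981 ≈ 125.9 kt.

126 kt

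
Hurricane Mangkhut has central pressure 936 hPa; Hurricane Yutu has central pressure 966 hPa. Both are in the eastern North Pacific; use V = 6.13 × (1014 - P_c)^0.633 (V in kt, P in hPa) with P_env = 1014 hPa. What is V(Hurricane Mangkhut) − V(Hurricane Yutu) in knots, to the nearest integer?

26 kt

Hurricane Mangkhut: ΔP = 78; V ≈ 6.13 × 78^0.633 ≈ 96.64 kt.
Hurricane Yutu: ΔP = 48; V ≈ 6.13 × 48^0.633 ≈ 71.07 kt.
Difference ≈ 96.64 − 71.07 = 25.57 → 26 kt.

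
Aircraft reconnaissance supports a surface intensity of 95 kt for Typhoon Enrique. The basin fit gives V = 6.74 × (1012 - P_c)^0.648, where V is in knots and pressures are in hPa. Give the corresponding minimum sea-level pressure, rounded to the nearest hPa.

953 hPa

ΔP = (V / 6.74)^(1/0.648) = (95/6.74)^1.543.
95/6.74 = 14.095; 14.095^1.543 ≈ 59.33 hPa.
P_c = 1012 − 59.33 = 952.67 ≈ 953 hPa.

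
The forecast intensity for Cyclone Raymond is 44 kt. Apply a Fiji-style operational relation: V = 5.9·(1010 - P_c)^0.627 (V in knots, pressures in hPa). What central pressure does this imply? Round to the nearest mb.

ΔP = (V / 5.9)^(1/0.627) = (44/5.9)^1.595.
44/5.9 = 7.458; 7.458^1.595 ≈ 24.64 mb.
P_c = 1010 − 24.64 = 985.36 ≈ 985 mb.

985 mb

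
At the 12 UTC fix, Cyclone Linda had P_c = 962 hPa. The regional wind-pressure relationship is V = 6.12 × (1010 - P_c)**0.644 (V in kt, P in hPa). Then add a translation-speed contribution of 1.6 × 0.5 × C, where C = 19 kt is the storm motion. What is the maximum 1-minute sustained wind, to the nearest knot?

89 kt

ΔP = 1010 − 962 = 48 hPa.
48^0.644 ≈ 12.098.
V ≈ 6.12 × 12.098 ≈ 74.0 kt.
Translation term: 1.6 × 0.5 × 19 = 15.2 kt.
Corrected V ≈ 89.2 kt → 89 kt.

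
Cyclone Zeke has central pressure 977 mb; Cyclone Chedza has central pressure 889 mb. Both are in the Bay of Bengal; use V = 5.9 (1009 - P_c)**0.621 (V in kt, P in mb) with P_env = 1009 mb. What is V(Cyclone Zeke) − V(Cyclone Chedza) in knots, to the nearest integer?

Cyclone Zeke: ΔP = 32; V ≈ 5.9 × 32^0.621 ≈ 50.76 kt.
Cyclone Chedza: ΔP = 120; V ≈ 5.9 × 120^0.621 ≈ 115.35 kt.
Difference ≈ 50.76 − 115.35 = -64.59 → -65 kt.

-65 kt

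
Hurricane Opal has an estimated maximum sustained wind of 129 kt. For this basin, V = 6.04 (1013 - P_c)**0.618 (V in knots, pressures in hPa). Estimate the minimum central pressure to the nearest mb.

871 mb

ΔP = (V / 6.04)^(1/0.618) = (129/6.04)^1.618.
129/6.04 = 21.358; 21.358^1.618 ≈ 141.70 mb.
P_c = 1013 − 141.70 = 871.30 ≈ 871 mb.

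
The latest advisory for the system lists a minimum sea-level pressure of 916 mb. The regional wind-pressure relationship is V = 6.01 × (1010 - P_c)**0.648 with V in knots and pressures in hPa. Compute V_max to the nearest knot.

ΔP = 1010 − 916 = 94 mb.
94^0.648 ≈ 18.993.
V ≈ 6.01 × 18.993 ≈ 114.1 kt.

114 kt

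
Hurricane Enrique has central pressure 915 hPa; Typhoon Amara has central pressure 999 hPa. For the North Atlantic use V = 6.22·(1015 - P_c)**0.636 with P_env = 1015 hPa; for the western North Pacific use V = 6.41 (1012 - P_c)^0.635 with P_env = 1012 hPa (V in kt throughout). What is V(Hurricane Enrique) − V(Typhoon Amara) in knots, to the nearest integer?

Hurricane Enrique: ΔP = 100; V ≈ 6.22 × 100^0.636 ≈ 116.36 kt.
Typhoon Amara: ΔP = 13; V ≈ 6.41 × 13^0.635 ≈ 32.67 kt.
Difference ≈ 116.36 − 32.67 = 83.69 → 84 kt.

84 kt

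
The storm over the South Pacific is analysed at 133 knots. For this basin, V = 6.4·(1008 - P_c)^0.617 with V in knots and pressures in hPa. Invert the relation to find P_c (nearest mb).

ΔP = (V / 6.4)^(1/0.617) = (133/6.4)^1.621.
133/6.4 = 20.781; 20.781^1.621 ≈ 136.65 mb.
P_c = 1008 − 136.65 = 871.35 ≈ 871 mb.

871 mb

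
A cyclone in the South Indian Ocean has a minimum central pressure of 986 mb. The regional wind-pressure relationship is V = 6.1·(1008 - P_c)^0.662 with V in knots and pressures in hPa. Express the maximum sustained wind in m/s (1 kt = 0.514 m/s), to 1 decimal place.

ΔP = 1008 − 986 = 22 mb.
V ≈ 6.1 × 22^0.662 = 6.1 × 7.739 ≈ 47.208 kt.
47.208 × 0.514 ≈ 24.26 m/s → 24.3 m/s.

24.3 m/s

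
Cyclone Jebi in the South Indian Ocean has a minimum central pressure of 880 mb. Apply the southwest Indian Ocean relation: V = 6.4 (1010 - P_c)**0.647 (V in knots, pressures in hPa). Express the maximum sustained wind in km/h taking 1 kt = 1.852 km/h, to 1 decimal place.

276.4 km/h

ΔP = 1010 − 880 = 130 mb.
V ≈ 6.4 × 130^0.647 = 6.4 × 23.320 ≈ 149.246 kt.
149.246 × 1.852 ≈ 276.40 km/h → 276.4 km/h.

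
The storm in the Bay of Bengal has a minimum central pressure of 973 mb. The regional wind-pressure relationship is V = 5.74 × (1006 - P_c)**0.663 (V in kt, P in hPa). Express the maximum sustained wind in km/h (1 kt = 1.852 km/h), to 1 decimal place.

108.0 km/h

ΔP = 1006 − 973 = 33 mb.
V ≈ 5.74 × 33^0.663 = 5.74 × 10.157 ≈ 58.302 kt.
58.302 × 1.852 ≈ 107.98 km/h → 108.0 km/h.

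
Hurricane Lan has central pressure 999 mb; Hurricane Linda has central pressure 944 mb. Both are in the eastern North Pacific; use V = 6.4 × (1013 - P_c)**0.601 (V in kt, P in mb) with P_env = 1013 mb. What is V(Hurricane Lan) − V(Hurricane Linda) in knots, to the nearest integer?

-50 kt

Hurricane Lan: ΔP = 14; V ≈ 6.4 × 14^0.601 ≈ 31.26 kt.
Hurricane Linda: ΔP = 69; V ≈ 6.4 × 69^0.601 ≈ 81.53 kt.
Difference ≈ 31.26 − 81.53 = -50.27 → -50 kt.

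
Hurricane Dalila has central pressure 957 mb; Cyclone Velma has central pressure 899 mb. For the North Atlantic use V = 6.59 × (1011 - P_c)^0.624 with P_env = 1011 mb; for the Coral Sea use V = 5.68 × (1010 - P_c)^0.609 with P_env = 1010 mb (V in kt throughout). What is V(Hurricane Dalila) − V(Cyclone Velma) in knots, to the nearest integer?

Hurricane Dalila: ΔP = 54; V ≈ 6.59 × 54^0.624 ≈ 79.41 kt.
Cyclone Velma: ΔP = 111; V ≈ 5.68 × 111^0.609 ≈ 99.99 kt.
Difference ≈ 79.41 − 99.99 = -20.58 → -21 kt.

-21 kt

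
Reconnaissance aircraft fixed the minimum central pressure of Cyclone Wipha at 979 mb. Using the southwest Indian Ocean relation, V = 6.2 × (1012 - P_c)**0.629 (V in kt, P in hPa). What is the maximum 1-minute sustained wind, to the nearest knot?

ΔP = 1012 − 979 = 33 mb.
33^0.629 ≈ 9.019.
V ≈ 6.2 × 9.019 ≈ 55.9 kt.

56 kt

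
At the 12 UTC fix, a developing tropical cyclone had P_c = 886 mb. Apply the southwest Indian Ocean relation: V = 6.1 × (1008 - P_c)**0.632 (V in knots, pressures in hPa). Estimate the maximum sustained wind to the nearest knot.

ΔP = 1008 − 886 = 122 mb.
122^0.632 ≈ 20.825.
V ≈ 6.1 × 20.825 ≈ 127.0 kt.

127 kt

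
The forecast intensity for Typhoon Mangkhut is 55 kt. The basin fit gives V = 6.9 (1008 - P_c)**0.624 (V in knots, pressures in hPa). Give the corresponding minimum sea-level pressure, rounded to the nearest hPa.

980 hPa

ΔP = (V / 6.9)^(1/0.624) = (55/6.9)^1.603.
55/6.9 = 7.971; 7.971^1.603 ≈ 27.84 hPa.
P_c = 1008 − 27.84 = 980.16 ≈ 980 hPa.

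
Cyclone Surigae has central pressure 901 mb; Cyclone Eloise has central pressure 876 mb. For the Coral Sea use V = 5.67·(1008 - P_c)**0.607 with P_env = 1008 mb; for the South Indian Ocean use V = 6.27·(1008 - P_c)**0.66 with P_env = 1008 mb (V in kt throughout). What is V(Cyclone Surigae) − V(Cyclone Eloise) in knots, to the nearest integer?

Cyclone Surigae: ΔP = 107; V ≈ 5.67 × 107^0.607 ≈ 96.70 kt.
Cyclone Eloise: ΔP = 132; V ≈ 6.27 × 132^0.66 ≈ 157.34 kt.
Difference ≈ 96.70 − 157.34 = -60.64 → -61 kt.

-61 kt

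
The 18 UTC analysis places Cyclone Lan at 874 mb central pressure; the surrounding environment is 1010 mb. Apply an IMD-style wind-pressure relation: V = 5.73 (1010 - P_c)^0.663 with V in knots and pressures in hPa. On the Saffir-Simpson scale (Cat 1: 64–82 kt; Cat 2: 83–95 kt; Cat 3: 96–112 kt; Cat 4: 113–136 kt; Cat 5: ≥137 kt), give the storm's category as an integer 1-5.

ΔP = 1010 − 874 = 136 mb.
V ≈ 5.73 × 136^0.663 = 5.73 × 25.97 ≈ 149 kt.
149 kt falls in the Category 5 band.

5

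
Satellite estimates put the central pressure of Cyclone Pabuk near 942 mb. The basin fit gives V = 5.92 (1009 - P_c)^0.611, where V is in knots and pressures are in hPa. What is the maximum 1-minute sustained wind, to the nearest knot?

77 kt

ΔP = 1009 − 942 = 67 mb.
67^0.611 ≈ 13.054.
V ≈ 5.92 × 13.054 ≈ 77.3 kt.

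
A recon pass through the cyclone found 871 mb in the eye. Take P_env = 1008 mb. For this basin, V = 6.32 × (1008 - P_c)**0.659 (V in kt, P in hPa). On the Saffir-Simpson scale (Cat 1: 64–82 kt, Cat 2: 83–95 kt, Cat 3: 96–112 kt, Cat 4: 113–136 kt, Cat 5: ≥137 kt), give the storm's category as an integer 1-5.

ΔP = 1008 − 871 = 137 mb.
V ≈ 6.32 × 137^0.659 = 6.32 × 25.59 ≈ 162 kt.
162 kt falls in the Category 5 band.

5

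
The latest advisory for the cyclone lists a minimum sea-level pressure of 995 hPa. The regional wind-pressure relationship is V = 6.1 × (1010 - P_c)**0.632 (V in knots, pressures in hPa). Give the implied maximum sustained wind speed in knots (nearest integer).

34 kt

ΔP = 1010 − 995 = 15 hPa.
15^0.632 ≈ 5.537.
V ≈ 6.1 × 5.537 ≈ 33.8 kt.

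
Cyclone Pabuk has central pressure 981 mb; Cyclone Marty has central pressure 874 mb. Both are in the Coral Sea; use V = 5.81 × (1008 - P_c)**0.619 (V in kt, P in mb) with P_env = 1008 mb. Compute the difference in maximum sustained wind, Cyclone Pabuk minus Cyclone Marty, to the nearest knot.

-76 kt

Cyclone Pabuk: ΔP = 27; V ≈ 5.81 × 27^0.619 ≈ 44.69 kt.
Cyclone Marty: ΔP = 134; V ≈ 5.81 × 134^0.619 ≈ 120.46 kt.
Difference ≈ 44.69 − 120.46 = -75.77 → -76 kt.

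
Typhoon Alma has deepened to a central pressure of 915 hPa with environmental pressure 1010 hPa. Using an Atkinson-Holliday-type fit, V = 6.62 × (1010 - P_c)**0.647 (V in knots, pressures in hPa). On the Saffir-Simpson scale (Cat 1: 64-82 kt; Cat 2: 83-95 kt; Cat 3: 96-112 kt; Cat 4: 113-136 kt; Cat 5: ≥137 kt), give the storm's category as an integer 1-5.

4

ΔP = 1010 − 915 = 95 hPa.
V ≈ 6.62 × 95^0.647 = 6.62 × 19.04 ≈ 126 kt.
126 kt falls in the Category 4 band.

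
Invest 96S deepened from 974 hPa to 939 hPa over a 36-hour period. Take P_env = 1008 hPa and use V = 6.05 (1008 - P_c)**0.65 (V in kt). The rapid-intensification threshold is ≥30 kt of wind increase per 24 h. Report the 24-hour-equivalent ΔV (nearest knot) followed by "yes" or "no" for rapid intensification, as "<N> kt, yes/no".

23 kt, no

V₁: ΔP = 34, V ≈ 6.05 × 34^0.65 ≈ 59.87 kt.
V₂: ΔP = 69, V ≈ 6.05 × 69^0.65 ≈ 94.84 kt.
ΔV over 36 h = 34.97 kt → 24 h equivalent = 34.97 × 24/36 ≈ 23.31 kt.
23 kt < 30 kt ⇒ not rapid intensification.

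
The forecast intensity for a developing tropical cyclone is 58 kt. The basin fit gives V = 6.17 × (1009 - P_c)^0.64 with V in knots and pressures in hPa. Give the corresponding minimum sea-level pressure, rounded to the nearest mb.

ΔP = (V / 6.17)^(1/0.64) = (58/6.17)^1.562.
58/6.17 = 9.400; 9.400^1.562 ≈ 33.15 mb.
P_c = 1009 − 33.15 = 975.85 ≈ 976 mb.

976 mb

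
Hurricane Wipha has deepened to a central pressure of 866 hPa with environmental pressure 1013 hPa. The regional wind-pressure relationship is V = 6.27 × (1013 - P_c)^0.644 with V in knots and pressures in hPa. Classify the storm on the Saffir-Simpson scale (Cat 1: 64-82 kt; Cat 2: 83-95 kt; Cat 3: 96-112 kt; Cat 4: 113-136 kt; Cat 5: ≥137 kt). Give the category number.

ΔP = 1013 − 866 = 147 hPa.
V ≈ 6.27 × 147^0.644 = 6.27 × 24.87 ≈ 156 kt.
156 kt falls in the Category 5 band.

5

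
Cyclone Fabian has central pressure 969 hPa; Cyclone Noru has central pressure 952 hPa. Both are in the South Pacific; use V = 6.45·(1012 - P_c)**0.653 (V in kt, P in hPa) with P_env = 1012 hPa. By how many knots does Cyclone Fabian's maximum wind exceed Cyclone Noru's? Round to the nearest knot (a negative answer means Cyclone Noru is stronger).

-18 kt

Cyclone Fabian: ΔP = 43; V ≈ 6.45 × 43^0.653 ≈ 75.20 kt.
Cyclone Noru: ΔP = 60; V ≈ 6.45 × 60^0.653 ≈ 93.47 kt.
Difference ≈ 75.20 − 93.47 = -18.27 → -18 kt.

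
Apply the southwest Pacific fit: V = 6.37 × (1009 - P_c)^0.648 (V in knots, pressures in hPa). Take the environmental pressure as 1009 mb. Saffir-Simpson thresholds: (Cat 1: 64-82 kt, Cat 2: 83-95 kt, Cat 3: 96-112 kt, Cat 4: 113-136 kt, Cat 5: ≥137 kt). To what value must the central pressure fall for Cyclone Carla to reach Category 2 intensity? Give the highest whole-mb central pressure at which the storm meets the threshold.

Category 2 begins at V = 83 kt.
Required ΔP = (83/6.37)^(1/0.648) = 13.030^1.543 ≈ 52.55 mb.
P_c ≤ 1009 − 52.55 = 956.45, so the highest integer P_c is 956 mb.

956 mb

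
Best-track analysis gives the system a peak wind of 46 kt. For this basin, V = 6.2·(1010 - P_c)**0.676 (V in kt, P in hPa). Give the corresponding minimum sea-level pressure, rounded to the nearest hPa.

991 hPa

ΔP = (V / 6.2)^(1/0.676) = (46/6.2)^1.479.
46/6.2 = 7.419; 7.419^1.479 ≈ 19.39 hPa.
P_c = 1010 − 19.39 = 990.61 ≈ 991 hPa.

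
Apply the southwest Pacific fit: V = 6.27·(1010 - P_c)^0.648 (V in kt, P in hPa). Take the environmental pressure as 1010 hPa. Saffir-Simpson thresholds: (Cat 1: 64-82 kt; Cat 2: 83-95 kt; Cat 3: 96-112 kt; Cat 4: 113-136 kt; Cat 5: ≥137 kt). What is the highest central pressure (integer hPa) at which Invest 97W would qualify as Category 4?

923 hPa

Category 4 begins at V = 113 kt.
Required ΔP = (113/6.27)^(1/0.648) = 18.022^1.543 ≈ 86.69 hPa.
P_c ≤ 1010 − 86.69 = 923.31, so the highest integer P_c is 923 hPa.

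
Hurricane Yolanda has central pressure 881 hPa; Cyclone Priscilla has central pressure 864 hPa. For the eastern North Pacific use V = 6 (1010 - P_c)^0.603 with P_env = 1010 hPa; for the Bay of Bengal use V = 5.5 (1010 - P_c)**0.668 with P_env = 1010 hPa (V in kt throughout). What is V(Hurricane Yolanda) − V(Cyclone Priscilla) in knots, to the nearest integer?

-41 kt

Hurricane Yolanda: ΔP = 129; V ≈ 6 × 129^0.603 ≈ 112.42 kt.
Cyclone Priscilla: ΔP = 146; V ≈ 5.5 × 146^0.668 ≈ 153.51 kt.
Difference ≈ 112.42 − 153.51 = -41.09 → -41 kt.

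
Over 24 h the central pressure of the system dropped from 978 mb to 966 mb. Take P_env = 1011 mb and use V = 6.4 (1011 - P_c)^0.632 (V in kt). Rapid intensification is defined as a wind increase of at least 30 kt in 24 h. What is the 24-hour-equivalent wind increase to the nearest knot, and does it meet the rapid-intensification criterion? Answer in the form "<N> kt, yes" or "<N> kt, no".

13 kt, no

V₁: ΔP = 33, V ≈ 6.4 × 33^0.632 ≈ 58.33 kt.
V₂: ΔP = 45, V ≈ 6.4 × 45^0.632 ≈ 70.96 kt.
ΔV over 24 h = 12.63 kt → 24 h equivalent = 12.63 × 24/24 ≈ 12.63 kt.
13 kt < 30 kt ⇒ not rapid intensification.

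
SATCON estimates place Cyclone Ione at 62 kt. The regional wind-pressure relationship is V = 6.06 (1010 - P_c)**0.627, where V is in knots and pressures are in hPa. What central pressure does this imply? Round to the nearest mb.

969 mb

ΔP = (V / 6.06)^(1/0.627) = (62/6.06)^1.595.
62/6.06 = 10.231; 10.231^1.595 ≈ 40.81 mb.
P_c = 1010 − 40.81 = 969.19 ≈ 969 mb.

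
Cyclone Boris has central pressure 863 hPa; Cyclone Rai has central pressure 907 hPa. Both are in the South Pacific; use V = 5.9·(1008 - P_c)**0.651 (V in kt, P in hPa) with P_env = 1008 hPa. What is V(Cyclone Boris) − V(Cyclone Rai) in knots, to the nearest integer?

Cyclone Boris: ΔP = 145; V ≈ 5.9 × 145^0.651 ≈ 150.63 kt.
Cyclone Rai: ΔP = 101; V ≈ 5.9 × 101^0.651 ≈ 119.03 kt.
Difference ≈ 150.63 − 119.03 = 31.60 → 32 kt.

32 kt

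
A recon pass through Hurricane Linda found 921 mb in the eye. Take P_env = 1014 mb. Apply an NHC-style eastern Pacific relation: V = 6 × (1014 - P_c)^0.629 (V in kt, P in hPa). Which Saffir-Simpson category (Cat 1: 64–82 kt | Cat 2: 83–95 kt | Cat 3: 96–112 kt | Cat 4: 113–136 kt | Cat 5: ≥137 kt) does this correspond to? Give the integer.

3

ΔP = 1014 − 921 = 93 mb.
V ≈ 6 × 93^0.629 = 6 × 17.31 ≈ 104 kt.
104 kt falls in the Category 3 band.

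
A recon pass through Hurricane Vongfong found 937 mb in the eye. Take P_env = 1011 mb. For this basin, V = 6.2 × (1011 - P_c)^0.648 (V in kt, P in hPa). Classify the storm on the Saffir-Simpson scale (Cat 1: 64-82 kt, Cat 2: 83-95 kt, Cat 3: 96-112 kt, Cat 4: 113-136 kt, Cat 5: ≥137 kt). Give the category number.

3

ΔP = 1011 − 937 = 74 mb.
V ≈ 6.2 × 74^0.648 = 6.2 × 16.27 ≈ 101 kt.
101 kt falls in the Category 3 band.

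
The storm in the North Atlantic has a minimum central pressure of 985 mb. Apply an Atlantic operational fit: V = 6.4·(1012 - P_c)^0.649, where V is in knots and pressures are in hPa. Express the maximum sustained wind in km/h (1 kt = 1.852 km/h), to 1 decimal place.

100.6 km/h

ΔP = 1012 − 985 = 27 mb.
V ≈ 6.4 × 27^0.649 = 6.4 × 8.491 ≈ 54.342 kt.
54.342 × 1.852 ≈ 100.64 km/h → 100.6 km/h.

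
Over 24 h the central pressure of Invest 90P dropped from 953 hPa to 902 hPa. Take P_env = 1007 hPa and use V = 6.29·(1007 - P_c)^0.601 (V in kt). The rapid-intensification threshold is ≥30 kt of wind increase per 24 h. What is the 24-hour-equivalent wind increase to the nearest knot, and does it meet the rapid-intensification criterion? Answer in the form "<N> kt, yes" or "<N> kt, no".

V₁: ΔP = 54, V ≈ 6.29 × 54^0.601 ≈ 69.15 kt.
V₂: ΔP = 105, V ≈ 6.29 × 105^0.601 ≈ 103.13 kt.
ΔV over 24 h = 33.98 kt → 24 h equivalent = 33.98 × 24/24 ≈ 33.98 kt.
34 kt ≥ 30 kt ⇒ rapid intensification.

34 kt, yes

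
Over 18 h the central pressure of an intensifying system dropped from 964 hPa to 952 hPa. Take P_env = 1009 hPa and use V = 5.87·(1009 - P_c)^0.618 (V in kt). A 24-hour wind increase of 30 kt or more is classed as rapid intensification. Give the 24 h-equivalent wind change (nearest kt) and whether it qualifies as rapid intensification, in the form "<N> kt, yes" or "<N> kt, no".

V₁: ΔP = 45, V ≈ 5.87 × 45^0.618 ≈ 61.71 kt.
V₂: ΔP = 57, V ≈ 5.87 × 57^0.618 ≈ 71.41 kt.
ΔV over 18 h = 9.70 kt → 24 h equivalent = 9.70 × 24/18 ≈ 12.93 kt.
13 kt < 30 kt ⇒ not rapid intensification.

13 kt, no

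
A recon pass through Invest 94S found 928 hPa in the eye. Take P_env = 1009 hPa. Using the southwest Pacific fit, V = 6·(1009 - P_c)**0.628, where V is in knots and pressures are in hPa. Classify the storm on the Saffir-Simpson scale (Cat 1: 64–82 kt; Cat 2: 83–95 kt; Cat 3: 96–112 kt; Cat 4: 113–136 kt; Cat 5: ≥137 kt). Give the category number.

ΔP = 1009 − 928 = 81 hPa.
V ≈ 6 × 81^0.628 = 6 × 15.80 ≈ 95 kt.
95 kt falls in the Category 2 band.

2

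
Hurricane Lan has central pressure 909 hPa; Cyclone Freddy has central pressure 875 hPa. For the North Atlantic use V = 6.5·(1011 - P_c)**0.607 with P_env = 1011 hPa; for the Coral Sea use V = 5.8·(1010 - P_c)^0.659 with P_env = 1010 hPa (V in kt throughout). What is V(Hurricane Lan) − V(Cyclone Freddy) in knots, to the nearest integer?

-39 kt

Hurricane Lan: ΔP = 102; V ≈ 6.5 × 102^0.607 ≈ 107.68 kt.
Cyclone Freddy: ΔP = 135; V ≈ 5.8 × 135^0.659 ≈ 147.00 kt.
Difference ≈ 107.68 − 147.00 = -39.32 → -39 kt.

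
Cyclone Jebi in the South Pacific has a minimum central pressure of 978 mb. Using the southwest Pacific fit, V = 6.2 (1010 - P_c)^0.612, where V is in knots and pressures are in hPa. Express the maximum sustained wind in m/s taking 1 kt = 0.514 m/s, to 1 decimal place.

26.6 m/s

ΔP = 1010 − 978 = 32 mb.
V ≈ 6.2 × 32^0.612 = 6.2 × 8.340 ≈ 51.706 kt.
51.706 × 0.514 ≈ 26.58 m/s → 26.6 m/s.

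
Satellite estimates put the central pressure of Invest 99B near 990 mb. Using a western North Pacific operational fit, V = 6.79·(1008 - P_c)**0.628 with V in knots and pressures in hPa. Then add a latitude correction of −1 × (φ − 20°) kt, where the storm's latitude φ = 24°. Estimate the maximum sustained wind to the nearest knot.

ΔP = 1008 − 990 = 18 mb.
18^0.628 ≈ 6.142.
V ≈ 6.79 × 6.142 ≈ 41.7 kt.
Latitude correction: −1 × (24 − 20) = -4 kt.
Corrected V ≈ 37.7 kt → 38 kt.

38 kt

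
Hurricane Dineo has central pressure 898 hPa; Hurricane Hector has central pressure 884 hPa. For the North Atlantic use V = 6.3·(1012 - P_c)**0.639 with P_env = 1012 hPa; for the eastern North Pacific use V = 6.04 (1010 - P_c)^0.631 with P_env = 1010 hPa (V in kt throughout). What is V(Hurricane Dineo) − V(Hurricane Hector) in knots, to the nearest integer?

2 kt

Hurricane Dineo: ΔP = 114; V ≈ 6.3 × 114^0.639 ≈ 129.93 kt.
Hurricane Hector: ΔP = 126; V ≈ 6.04 × 126^0.631 ≈ 127.75 kt.
Difference ≈ 129.93 − 127.75 = 2.18 → 2 kt.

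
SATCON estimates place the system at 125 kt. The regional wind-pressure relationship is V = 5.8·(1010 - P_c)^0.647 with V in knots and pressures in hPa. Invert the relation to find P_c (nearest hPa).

895 hPa

ΔP = (V / 5.8)^(1/0.647) = (125/5.8)^1.546.
125/5.8 = 21.552; 21.552^1.546 ≈ 115.09 hPa.
P_c = 1010 − 115.09 = 894.91 ≈ 895 hPa.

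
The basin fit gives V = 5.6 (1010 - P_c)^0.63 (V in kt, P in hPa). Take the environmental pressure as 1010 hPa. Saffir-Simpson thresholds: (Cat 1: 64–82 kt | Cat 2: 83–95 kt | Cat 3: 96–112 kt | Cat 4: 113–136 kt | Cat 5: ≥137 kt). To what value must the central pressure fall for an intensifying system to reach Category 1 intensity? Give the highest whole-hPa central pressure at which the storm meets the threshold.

962 hPa

Category 1 begins at V = 64 kt.
Required ΔP = (64/5.6)^(1/0.63) = 11.429^1.587 ≈ 47.79 hPa.
P_c ≤ 1010 − 47.79 = 962.21, so the highest integer P_c is 962 hPa.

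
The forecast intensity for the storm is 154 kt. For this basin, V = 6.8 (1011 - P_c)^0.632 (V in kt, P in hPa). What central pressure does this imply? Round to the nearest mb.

ΔP = (V / 6.8)^(1/0.632) = (154/6.8)^1.582.
154/6.8 = 22.647; 22.647^1.582 ≈ 139.32 mb.
P_c = 1011 − 139.32 = 871.68 ≈ 872 mb.

872 mb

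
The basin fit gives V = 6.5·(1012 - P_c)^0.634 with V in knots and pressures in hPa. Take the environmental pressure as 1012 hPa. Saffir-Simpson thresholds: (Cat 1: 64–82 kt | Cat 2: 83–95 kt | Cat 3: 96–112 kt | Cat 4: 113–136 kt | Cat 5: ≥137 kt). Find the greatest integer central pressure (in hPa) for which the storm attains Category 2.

Category 2 begins at V = 83 kt.
Required ΔP = (83/6.5)^(1/0.634) = 12.769^1.577 ≈ 55.56 hPa.
P_c ≤ 1012 − 55.56 = 956.44, so the highest integer P_c is 956 hPa.

956 hPa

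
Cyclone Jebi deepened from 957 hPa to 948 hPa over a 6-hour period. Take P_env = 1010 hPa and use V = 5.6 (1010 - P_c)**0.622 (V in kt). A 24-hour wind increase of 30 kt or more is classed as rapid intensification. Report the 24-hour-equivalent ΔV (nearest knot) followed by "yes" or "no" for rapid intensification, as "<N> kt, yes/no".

V₁: ΔP = 53, V ≈ 5.6 × 53^0.622 ≈ 66.17 kt.
V₂: ΔP = 62, V ≈ 5.6 × 62^0.622 ≈ 72.96 kt.
ΔV over 6 h = 6.79 kt → 24 h equivalent = 6.79 × 24/6 ≈ 27.16 kt.
27 kt < 30 kt ⇒ not rapid intensification.

27 kt, no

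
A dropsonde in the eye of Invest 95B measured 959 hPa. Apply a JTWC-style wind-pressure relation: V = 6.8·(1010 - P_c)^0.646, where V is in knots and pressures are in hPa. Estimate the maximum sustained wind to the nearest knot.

86 kt

ΔP = 1010 − 959 = 51 hPa.
51^0.646 ≈ 12.679.
V ≈ 6.8 × 12.679 ≈ 86.2 kt.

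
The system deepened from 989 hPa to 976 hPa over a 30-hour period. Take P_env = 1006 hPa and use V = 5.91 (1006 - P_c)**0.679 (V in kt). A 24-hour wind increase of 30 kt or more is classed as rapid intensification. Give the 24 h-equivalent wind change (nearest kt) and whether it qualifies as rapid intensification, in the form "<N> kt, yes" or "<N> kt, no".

V₁: ΔP = 17, V ≈ 5.91 × 17^0.679 ≈ 40.46 kt.
V₂: ΔP = 30, V ≈ 5.91 × 30^0.679 ≈ 59.50 kt.
ΔV over 30 h = 19.04 kt → 24 h equivalent = 19.04 × 24/30 ≈ 15.23 kt.
15 kt < 30 kt ⇒ not rapid intensification.

15 kt, no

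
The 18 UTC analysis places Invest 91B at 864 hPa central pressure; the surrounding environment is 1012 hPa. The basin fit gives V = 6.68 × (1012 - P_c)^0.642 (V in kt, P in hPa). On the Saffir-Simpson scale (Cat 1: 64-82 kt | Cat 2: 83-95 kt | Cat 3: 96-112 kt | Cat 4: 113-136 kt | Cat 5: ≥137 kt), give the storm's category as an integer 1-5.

ΔP = 1012 − 864 = 148 hPa.
V ≈ 6.68 × 148^0.642 = 6.68 × 24.73 ≈ 165 kt.
165 kt falls in the Category 5 band.

5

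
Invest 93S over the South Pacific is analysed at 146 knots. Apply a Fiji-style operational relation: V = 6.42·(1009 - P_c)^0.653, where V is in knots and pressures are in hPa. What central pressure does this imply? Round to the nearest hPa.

ΔP = (V / 6.42)^(1/0.653) = (146/6.42)^1.531.
146/6.42 = 22.741; 22.741^1.531 ≈ 119.63 hPa.
P_c = 1009 − 119.63 = 889.37 ≈ 889 hPa.

889 hPa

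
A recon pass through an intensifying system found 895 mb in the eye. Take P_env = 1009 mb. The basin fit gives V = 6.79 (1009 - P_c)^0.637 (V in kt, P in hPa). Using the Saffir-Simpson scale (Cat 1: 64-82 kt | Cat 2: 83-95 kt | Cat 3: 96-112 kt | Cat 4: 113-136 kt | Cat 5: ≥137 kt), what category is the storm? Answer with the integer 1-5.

5

ΔP = 1009 − 895 = 114 mb.
V ≈ 6.79 × 114^0.637 = 6.79 × 20.43 ≈ 139 kt.
139 kt falls in the Category 5 band.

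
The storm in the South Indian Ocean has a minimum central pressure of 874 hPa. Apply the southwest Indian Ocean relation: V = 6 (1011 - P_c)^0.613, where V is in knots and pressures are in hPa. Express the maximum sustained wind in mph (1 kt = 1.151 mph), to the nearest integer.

ΔP = 1011 − 874 = 137 hPa.
V ≈ 6 × 137^0.613 = 6 × 20.408 ≈ 122.451 kt.
122.451 × 1.151 ≈ 140.94 mph → 141 mph.

141 mph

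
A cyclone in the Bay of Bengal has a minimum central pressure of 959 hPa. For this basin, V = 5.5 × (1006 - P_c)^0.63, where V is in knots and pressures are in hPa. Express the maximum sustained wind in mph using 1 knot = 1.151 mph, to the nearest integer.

ΔP = 1006 − 959 = 47 hPa.
V ≈ 5.5 × 47^0.63 = 5.5 × 11.309 ≈ 62.199 kt.
62.199 × 1.151 ≈ 71.59 mph → 72 mph.

72 mph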